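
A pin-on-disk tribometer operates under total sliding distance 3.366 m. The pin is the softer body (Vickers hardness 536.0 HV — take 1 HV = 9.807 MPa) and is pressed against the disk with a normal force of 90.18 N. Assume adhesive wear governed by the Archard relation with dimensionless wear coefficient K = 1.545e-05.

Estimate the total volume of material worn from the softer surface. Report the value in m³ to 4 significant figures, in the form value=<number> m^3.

value=8.922e-13 m^3

All arithmetic keeps exact precision. Printed values are rounded, and one final rounding to 4 significant digits.
Hardness H = 536.0 HV × 9.807 MPa/HV = 5257 MPa = 5.257e+09 Pa.
Expressed in SI base units: W = 90.18 N, H = 5.257e+09 Pa, K = 1.545e-05.
Wear volume V = K·W·L/H = 1.545e-05 · 90.18 · 3.366 / 5.257e+09 = 8.922e-13 m³.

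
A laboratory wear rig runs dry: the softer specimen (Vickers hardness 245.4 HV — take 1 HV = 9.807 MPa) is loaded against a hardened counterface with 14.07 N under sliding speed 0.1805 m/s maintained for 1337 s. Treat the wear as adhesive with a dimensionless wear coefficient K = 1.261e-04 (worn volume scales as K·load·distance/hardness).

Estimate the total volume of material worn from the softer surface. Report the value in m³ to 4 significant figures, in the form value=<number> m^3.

The computation maintains exact precision; intermediates are printed rounded, and a lone final rounding, at four significant digits.
Convert: Path length L = v·t = 0.1805 m/s × 1337 s = 241.3 m.
Convert: Hardness H = 245.4 HV × 9.807 MPa/HV = 2407 MPa = 2.407e+09 Pa.
Restated in SI base units: W = 14.07 N, H = 2.407e+09 Pa, K = 1.261e-04.
Apply Archard: V = K·W·L/H = 1.261e-04 · 14.07 · 241.3 / 2.407e+09 = 1.779e-10 m³.

value=1.779e-10 m^3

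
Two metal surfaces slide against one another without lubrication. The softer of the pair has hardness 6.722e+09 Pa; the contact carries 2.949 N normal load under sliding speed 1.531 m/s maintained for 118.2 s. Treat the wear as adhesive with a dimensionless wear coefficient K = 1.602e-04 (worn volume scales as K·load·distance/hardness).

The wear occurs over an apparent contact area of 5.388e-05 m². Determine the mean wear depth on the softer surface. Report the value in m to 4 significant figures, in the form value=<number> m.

Shown intermediates are rounded; all arithmetic runs at full float precision. Rounded once at the end, at four significant figures.
The distance L = v·t = 1.531 m/s × 118.2 s = 181.0 m.
Restated in SI base units: W = 2.949 N, H = 6.722e+09 Pa, K = 1.602e-04.
By Archard's law, V = K·W·L/H = 1.602e-04 · 2.949 · 181.0 / 6.722e+09 = 1.272e-11 m³.
Mean wear depth h = V/A = 1.272e-11 / 5.388e-05 = 2.360e-07 m.

value=2.360e-07 m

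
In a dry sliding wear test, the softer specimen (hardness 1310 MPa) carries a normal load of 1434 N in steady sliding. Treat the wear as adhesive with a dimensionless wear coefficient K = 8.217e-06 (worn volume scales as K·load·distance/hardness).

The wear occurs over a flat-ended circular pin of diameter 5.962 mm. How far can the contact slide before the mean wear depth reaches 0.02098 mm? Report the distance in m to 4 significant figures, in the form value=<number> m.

value=65.12 m

Intermediates appear rounded. The algebra maintains exact precision; rounded once at the end to 4 significant digits.
Convert: Hardness H = 1310 MPa = 1.310e+09 Pa.
Convert: Pin diameter d = 5.962 mm = 0.005962 m. Contact area A = π·d²/4 = π·(0.005962 m)²/4 = 2.792e-05 m².
Convert: Depth limit h_lim = 0.02098 mm = 2.098e-05 m.
Collected in SI base units: W = 1434 N, H = 1.310e+09 Pa, K = 8.217e-06.
Wearable volume V_lim = h_lim·A = 2.098e-05 · 2.792e-05 = 5.857e-10 m³.
Life L = V_lim·H/(K·W) = 5.857e-10 · 1.310e+09 / (8.217e-06 · 1434) = 65.12 m.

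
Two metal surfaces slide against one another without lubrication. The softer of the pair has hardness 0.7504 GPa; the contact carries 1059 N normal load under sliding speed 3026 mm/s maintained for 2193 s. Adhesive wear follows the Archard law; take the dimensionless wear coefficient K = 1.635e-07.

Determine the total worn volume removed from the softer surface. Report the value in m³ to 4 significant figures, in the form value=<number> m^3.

The computation keeps full float precision. Shown intermediates are rounded — a single final rounding to four significant digits.
Convert: Sliding speed v = 3026 mm/s = 3.026 m/s. Distance L = v·t = 3.026 m/s × 2193 s = 6636 m.
Convert: Hardness H = 0.7504 GPa = 7.504e+08 Pa.
Working in SI base units: W = 1059 N, H = 7.504e+08 Pa, K = 1.635e-07.
The Archard volume V = K·W·L/H = 1.635e-07 · 1059 · 6636 / 7.504e+08 = 1.531e-09 m³.

value=1.531e-09 m^3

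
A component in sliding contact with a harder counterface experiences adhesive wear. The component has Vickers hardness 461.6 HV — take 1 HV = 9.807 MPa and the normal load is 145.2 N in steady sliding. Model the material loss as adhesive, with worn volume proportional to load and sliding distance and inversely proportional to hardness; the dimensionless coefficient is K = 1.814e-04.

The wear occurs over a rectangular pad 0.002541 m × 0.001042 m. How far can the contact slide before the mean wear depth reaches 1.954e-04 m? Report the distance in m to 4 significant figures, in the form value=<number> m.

value=88.92 m

Intermediate values are displayed rounded, and every step runs at exact precision; one last rounding to four significant figures.
Hardness H = 461.6 HV × 9.807 MPa/HV = 4527 MPa = 4.527e+09 Pa.
Contact area A = 0.002541 m × 0.001042 m = 2.648e-06 m².
In SI base units: W = 145.2 N, H = 4.527e+09 Pa, K = 1.814e-04.
At the depth limit, V_lim = h_lim·A = 1.954e-04 · 2.648e-06 = 5.174e-10 m³.
Thus life L = V_lim·H/(K·W) = 5.174e-10 · 4.527e+09 / (1.814e-04 · 145.2) = 88.92 m.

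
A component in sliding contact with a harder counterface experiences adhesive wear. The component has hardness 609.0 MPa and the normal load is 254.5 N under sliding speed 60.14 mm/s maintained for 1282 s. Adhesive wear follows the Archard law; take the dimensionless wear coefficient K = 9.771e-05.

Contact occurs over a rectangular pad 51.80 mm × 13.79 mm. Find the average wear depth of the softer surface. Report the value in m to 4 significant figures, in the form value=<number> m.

value=4.407e-06 m

Intermediates appear rounded, and all arithmetic carries exact precision. Rounded once at the end, at four significant digits.
Sliding speed v = 60.14 mm/s = 0.06014 m/s. Sliding distance L = v·t = 0.06014 m/s × 1282 s = 77.10 m.
Hardness H = 609.0 MPa = 6.090e+08 Pa.
Pad sides 51.80 mm × 13.79 mm = 0.05180 m × 0.01379 m. Contact area A = 0.05180 m × 0.01379 m = 7.143e-04 m².
In SI base units: W = 254.5 N, H = 6.090e+08 Pa, K = 9.771e-05.
Worn volume V = K·W·L/H = 9.771e-05 · 254.5 · 77.10 / 6.090e+08 = 3.148e-09 m³.
Mean depth h = V/A = 3.148e-09 / 7.143e-04 = 4.407e-06 m.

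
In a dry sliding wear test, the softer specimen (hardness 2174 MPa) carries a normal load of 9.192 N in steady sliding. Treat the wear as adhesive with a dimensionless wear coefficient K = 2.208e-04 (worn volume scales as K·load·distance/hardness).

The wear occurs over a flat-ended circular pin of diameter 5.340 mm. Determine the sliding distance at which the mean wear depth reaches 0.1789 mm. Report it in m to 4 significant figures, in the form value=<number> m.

The intermediates appear rounded; every step keeps exact precision — rounded once at the end, at 4 significant digits.
Convert: Hardness H = 2174 MPa = 2.174e+09 Pa.
Convert: Pin diameter d = 5.340 mm = 0.005340 m. Contact area A = π·d²/4 = π·(0.005340 m)²/4 = 2.240e-05 m².
Convert: Depth limit h_lim = 0.1789 mm = 1.789e-04 m.
In SI base units: W = 9.192 N, H = 2.174e+09 Pa, K = 2.208e-04.
Allowed volume V_lim = h_lim·A = 1.789e-04 · 2.240e-05 = 4.007e-09 m³.
Life L = V_lim·H/(K·W) = 4.007e-09 · 2.174e+09 / (2.208e-04 · 9.192) = 4292 m.

value=4292 m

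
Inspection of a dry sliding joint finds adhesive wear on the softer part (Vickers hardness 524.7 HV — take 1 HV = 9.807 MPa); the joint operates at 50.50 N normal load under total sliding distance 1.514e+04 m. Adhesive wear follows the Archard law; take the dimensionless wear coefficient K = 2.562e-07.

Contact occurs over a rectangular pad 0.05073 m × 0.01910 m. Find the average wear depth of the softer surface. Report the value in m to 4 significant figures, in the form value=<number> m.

value=3.929e-08 m

Each operation carries full float precision — the intermediates are shown rounded. Rounded just once, at four significant digits.
Hardness H = 524.7 HV × 9.807 MPa/HV = 5146 MPa = 5.146e+09 Pa.
Contact area A = 0.05073 m × 0.01910 m = 9.689e-04 m².
In SI base units: W = 50.50 N, H = 5.146e+09 Pa, K = 2.562e-07.
By Archard's law, V = K·W·L/H = 2.562e-07 · 50.50 · 1.514e+04 / 5.146e+09 = 3.807e-11 m³.
Average depth h = V/A = 3.807e-11 / 9.689e-04 = 3.929e-08 m.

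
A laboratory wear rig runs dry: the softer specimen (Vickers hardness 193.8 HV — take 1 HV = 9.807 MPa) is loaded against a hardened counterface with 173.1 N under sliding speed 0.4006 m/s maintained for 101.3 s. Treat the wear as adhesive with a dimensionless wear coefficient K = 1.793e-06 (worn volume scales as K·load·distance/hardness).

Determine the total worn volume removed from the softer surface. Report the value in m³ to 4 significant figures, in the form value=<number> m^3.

value=6.627e-12 m^3

Intermediates are shown rounded; all arithmetic runs at full precision, and rounded just once to 4 significant figures.
Distance covered L = v·t = 0.4006 m/s × 101.3 s = 40.58 m.
Hardness H = 193.8 HV × 9.807 MPa/HV = 1901 MPa = 1.901e+09 Pa.
Collected in SI base units: W = 173.1 N, H = 1.901e+09 Pa, K = 1.793e-06.
Volume removed: V = K·W·L/H = 1.793e-06 · 173.1 · 40.58 / 1.901e+09 = 6.627e-12 m³.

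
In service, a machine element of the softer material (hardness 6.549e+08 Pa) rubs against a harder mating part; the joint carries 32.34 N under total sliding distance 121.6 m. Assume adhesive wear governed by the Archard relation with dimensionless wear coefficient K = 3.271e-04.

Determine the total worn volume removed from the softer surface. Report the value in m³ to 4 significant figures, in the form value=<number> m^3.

All working math carries full precision, and intermediates are shown rounded. Rounded once at the end to four significant digits.
Expressed in SI base units: W = 32.34 N, H = 6.549e+08 Pa, K = 3.271e-04.
By Archard's law, V = K·W·L/H = 3.271e-04 · 32.34 · 121.6 / 6.549e+08 = 1.964e-09 m³.

value=1.964e-09 m^3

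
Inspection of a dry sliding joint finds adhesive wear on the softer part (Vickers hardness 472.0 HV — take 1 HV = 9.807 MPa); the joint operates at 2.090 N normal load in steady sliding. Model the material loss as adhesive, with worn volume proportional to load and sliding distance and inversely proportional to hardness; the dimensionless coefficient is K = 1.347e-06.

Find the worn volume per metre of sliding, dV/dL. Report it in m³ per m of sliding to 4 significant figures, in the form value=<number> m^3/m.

Intermediates are displayed rounded — the algebra carries full float precision — one final rounding, at 4 significant figures.
Convert: Hardness H = 472.0 HV × 9.807 MPa/HV = 4629 MPa = 4.629e+09 Pa.
Restated in SI base units: W = 2.090 N, H = 4.629e+09 Pa, K = 1.347e-06.
Rate of wear dV/dL = K·W/H, so: 1.347e-06 · 2.090 / 4.629e+09 = 6.082e-16 m³/m.

value=6.082e-16 m^3/m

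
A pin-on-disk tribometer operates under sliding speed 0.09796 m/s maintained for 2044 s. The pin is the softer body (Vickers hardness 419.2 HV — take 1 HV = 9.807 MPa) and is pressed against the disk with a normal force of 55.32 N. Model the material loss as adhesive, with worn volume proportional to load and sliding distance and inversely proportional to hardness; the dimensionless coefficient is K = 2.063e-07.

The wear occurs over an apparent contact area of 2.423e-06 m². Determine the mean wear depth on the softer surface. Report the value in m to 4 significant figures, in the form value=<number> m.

value=2.294e-07 m

Each operation carries exact precision. Intermediates appear rounded. Rounded once at the end: 4 significant figures.
Convert: The distance L = v·t = 0.09796 m/s × 2044 s = 200.2 m.
Convert: Hardness H = 419.2 HV × 9.807 MPa/HV = 4111 MPa = 4.111e+09 Pa.
As SI base values: W = 55.32 N, H = 4.111e+09 Pa, K = 2.063e-07.
Archard relation: V = K·W·L/H = 2.063e-07 · 55.32 · 200.2 / 4.111e+09 = 5.558e-13 m³.
Mean depth h = V/A = 5.558e-13 / 2.423e-06 = 2.294e-07 m.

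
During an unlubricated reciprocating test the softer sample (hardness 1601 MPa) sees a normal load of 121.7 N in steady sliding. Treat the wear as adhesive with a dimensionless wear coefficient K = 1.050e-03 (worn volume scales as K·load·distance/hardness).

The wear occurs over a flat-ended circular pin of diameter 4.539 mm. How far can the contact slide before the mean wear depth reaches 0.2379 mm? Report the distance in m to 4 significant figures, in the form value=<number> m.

Intermediates appear rounded. Every step keeps exact precision; a lone final rounding, at four significant digits.
Hardness H = 1601 MPa = 1.601e+09 Pa.
Pin diameter d = 4.539 mm = 0.004539 m. Contact area A = π·d²/4 = π·(0.004539 m)²/4 = 1.618e-05 m².
Depth limit h_lim = 0.2379 mm = 2.379e-04 m.
Restated in SI base units: W = 121.7 N, H = 1.601e+09 Pa, K = 1.050e-03.
Volume at the limit: V_lim = h_lim·A = 2.379e-04 · 1.618e-05 = 3.850e-09 m³.
So the life L = V_lim·H/(K·W) = 3.850e-09 · 1.601e+09 / (1.050e-03 · 121.7) = 48.23 m.

value=48.23 m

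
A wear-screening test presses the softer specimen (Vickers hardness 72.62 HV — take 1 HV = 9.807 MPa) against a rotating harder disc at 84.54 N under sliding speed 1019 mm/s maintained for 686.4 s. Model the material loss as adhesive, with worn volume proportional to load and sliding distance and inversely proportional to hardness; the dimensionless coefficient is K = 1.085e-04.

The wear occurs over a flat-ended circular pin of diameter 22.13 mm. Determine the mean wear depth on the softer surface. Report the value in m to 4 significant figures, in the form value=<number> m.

The algebra maintains full precision, and the intermediates are displayed rounded — a lone final rounding, at 4 significant digits.
Convert: Sliding speed v = 1019 mm/s = 1.019 m/s. Sliding distance L = v·t = 1.019 m/s × 686.4 s = 699.4 m.
Convert: Hardness H = 72.62 HV × 9.807 MPa/HV = 712.2 MPa = 7.122e+08 Pa.
Convert: Pin diameter d = 22.13 mm = 0.02213 m. Contact area A = π·d²/4 = π·(0.02213 m)²/4 = 3.846e-04 m².
As SI base values: W = 84.54 N, H = 7.122e+08 Pa, K = 1.085e-04.
The Archard volume V = K·W·L/H = 1.085e-04 · 84.54 · 699.4 / 7.122e+08 = 9.008e-09 m³.
Mean wear depth h = V/A = 9.008e-09 / 3.846e-04 = 2.342e-05 m.

value=2.342e-05 m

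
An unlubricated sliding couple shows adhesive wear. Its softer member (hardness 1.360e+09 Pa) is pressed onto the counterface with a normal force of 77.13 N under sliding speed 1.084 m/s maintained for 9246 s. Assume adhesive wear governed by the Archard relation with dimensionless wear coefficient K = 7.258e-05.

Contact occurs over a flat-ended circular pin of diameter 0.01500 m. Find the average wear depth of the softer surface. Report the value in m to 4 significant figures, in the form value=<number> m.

The intermediates are printed rounded; every step holds full float precision, and one last rounding, at 4 significant figures.
The distance L = v·t = 1.084 m/s × 9246 s = 1.002e+04 m.
Contact area A = π·d²/4 = π·(0.01500 m)²/4 = 1.767e-04 m².
As SI base values: W = 77.13 N, H = 1.360e+09 Pa, K = 7.258e-05.
Volume removed: V = K·W·L/H = 7.258e-05 · 77.13 · 1.002e+04 / 1.360e+09 = 4.126e-08 m³.
Mean depth h = V/A = 4.126e-08 / 1.767e-04 = 2.335e-04 m.

value=2.335e-04 m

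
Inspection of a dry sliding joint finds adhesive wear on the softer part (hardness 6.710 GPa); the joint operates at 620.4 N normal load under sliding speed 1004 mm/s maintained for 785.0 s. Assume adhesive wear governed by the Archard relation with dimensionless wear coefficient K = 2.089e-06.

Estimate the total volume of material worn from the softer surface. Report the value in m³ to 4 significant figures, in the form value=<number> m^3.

The intermediates are shown rounded — the algebra keeps full float precision; a single final rounding: 4 significant figures.
Sliding speed v = 1004 mm/s = 1.004 m/s. Sliding distance L = v·t = 1.004 m/s × 785.0 s = 788.1 m.
Hardness H = 6.710 GPa = 6.710e+09 Pa.
In SI base units, W = 620.4 N, H = 6.710e+09 Pa, K = 2.089e-06.
Wear volume V = K·W·L/H = 2.089e-06 · 620.4 · 788.1 / 6.710e+09 = 1.522e-10 m³.

value=1.522e-10 m^3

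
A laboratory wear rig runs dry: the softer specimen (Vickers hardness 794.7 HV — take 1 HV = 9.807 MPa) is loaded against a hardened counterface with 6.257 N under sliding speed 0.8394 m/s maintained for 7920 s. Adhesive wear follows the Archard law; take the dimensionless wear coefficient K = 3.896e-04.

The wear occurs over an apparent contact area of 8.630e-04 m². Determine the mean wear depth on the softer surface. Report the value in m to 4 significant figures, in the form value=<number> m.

Quoted intermediates are rounded, and all working math holds full float precision, and one final rounding to 4 significant figures.
Path length L = v·t = 0.8394 m/s × 7920 s = 6648 m.
Hardness H = 794.7 HV × 9.807 MPa/HV = 7794 MPa = 7.794e+09 Pa.
Restated in SI base units: W = 6.257 N, H = 7.794e+09 Pa, K = 3.896e-04.
Archard volume V = K·W·L/H = 3.896e-04 · 6.257 · 6648 / 7.794e+09 = 2.079e-09 m³.
Mean wear depth h = V/A = 2.079e-09 / 8.630e-04 = 2.410e-06 m.

value=2.410e-06 m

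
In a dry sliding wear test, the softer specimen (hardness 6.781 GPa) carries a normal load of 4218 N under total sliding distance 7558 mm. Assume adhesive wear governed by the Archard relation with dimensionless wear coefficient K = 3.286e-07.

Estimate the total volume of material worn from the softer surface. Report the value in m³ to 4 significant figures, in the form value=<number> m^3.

value=1.545e-12 m^3

All working math runs at exact precision. The intermediates appear rounded — a single final rounding, at four significant digits.
Distance L = 7558 mm = 7.558 m.
Hardness H = 6.781 GPa = 6.781e+09 Pa.
Collected in SI base units: W = 4218 N, H = 6.781e+09 Pa, K = 3.286e-07.
By Archard's law, V = K·W·L/H = 3.286e-07 · 4218 · 7.558 / 6.781e+09 = 1.545e-12 m³.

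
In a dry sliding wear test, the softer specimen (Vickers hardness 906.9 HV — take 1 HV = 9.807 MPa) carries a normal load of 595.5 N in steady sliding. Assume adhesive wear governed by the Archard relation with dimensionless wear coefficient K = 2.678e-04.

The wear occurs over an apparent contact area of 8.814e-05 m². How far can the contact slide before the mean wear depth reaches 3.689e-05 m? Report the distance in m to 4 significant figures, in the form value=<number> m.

value=181.3 m

Intermediates are printed rounded; all arithmetic keeps exact precision, and one final rounding to 4 significant digits.
Convert: Hardness H = 906.9 HV × 9.807 MPa/HV = 8894 MPa = 8.894e+09 Pa.
As SI base values: W = 595.5 N, H = 8.894e+09 Pa, K = 2.678e-04.
Allowed volume V_lim = h_lim·A = 3.689e-05 · 8.814e-05 = 3.251e-09 m³.
So the life L = V_lim·H/(K·W) = 3.251e-09 · 8.894e+09 / (2.678e-04 · 595.5) = 181.3 m.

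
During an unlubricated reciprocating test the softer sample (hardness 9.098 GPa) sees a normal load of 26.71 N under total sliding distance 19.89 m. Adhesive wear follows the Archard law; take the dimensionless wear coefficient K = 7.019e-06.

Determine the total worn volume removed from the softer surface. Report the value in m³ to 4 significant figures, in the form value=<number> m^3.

Intermediate values appear rounded, and all working math holds full float precision. Rounded just once, at four significant figures.
Convert: Hardness H = 9.098 GPa = 9.098e+09 Pa.
Expressed in SI base units: W = 26.71 N, H = 9.098e+09 Pa, K = 7.019e-06.
Wear volume V = K·W·L/H = 7.019e-06 · 26.71 · 19.89 / 9.098e+09 = 4.099e-13 m³.

value=4.099e-13 m^3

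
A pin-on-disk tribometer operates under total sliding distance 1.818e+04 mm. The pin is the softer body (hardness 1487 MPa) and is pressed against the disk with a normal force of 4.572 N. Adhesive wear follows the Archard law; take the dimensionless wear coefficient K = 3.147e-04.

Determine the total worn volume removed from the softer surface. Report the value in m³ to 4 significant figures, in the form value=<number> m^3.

Intermediate values are printed rounded; all working math holds full float precision, and one final rounding, at four significant digits.
Convert: Path length L = 1.818e+04 mm = 18.18 m.
Convert: Hardness H = 1487 MPa = 1.487e+09 Pa.
Working in SI base units: W = 4.572 N, H = 1.487e+09 Pa, K = 3.147e-04.
The Archard volume V = K·W·L/H = 3.147e-04 · 4.572 · 18.18 / 1.487e+09 = 1.759e-11 m³.

value=1.759e-11 m^3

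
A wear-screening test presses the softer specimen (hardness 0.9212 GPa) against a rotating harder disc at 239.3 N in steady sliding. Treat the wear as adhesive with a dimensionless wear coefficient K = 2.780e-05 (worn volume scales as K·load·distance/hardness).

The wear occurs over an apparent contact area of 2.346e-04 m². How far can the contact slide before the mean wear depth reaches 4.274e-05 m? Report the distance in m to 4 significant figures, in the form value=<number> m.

All working math holds full precision; intermediates are shown rounded — rounded just once to 4 significant digits.
Convert: Hardness H = 0.9212 GPa = 9.212e+08 Pa.
In SI base units: W = 239.3 N, H = 9.212e+08 Pa, K = 2.780e-05.
Permissible volume V_lim = h_lim·A = 4.274e-05 · 2.346e-04 = 1.003e-08 m³.
Inverting, life L = V_lim·H/(K·W) = 1.003e-08 · 9.212e+08 / (2.780e-05 · 239.3) = 1388 m.

value=1388 m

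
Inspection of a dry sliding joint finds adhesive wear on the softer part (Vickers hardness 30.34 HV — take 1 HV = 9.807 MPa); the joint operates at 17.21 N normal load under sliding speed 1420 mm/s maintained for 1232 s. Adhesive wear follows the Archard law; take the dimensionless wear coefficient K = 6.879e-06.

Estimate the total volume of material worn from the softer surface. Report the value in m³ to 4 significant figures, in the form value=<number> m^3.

value=6.961e-10 m^3

All arithmetic keeps full precision. Intermediates appear rounded. Rounded once at the end: four significant figures.
Sliding speed v = 1420 mm/s = 1.420 m/s. Total distance L = v·t = 1.420 m/s × 1232 s = 1749 m.
Hardness H = 30.34 HV × 9.807 MPa/HV = 297.5 MPa = 2.975e+08 Pa.
Collected in SI base units: W = 17.21 N, H = 2.975e+08 Pa, K = 6.879e-06.
Archard volume V = K·W·L/H = 6.879e-06 · 17.21 · 1749 / 2.975e+08 = 6.961e-10 m³.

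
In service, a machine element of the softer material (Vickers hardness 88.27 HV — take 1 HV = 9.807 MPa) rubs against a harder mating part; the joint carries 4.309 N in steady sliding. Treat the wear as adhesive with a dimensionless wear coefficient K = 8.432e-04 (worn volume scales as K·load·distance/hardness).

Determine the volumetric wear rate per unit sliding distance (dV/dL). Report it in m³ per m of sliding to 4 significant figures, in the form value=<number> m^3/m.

All working math runs at full precision; intermediate values are printed rounded; rounded once at the end to four significant figures.
Hardness H = 88.27 HV × 9.807 MPa/HV = 865.7 MPa = 8.657e+08 Pa.
As SI base values: W = 4.309 N, H = 8.657e+08 Pa, K = 8.432e-04.
Volumetric rate dV/dL = K·W/H — distance-free: 8.432e-04 · 4.309 / 8.657e+08 = 4.197e-12 m³/m.

value=4.197e-12 m^3/m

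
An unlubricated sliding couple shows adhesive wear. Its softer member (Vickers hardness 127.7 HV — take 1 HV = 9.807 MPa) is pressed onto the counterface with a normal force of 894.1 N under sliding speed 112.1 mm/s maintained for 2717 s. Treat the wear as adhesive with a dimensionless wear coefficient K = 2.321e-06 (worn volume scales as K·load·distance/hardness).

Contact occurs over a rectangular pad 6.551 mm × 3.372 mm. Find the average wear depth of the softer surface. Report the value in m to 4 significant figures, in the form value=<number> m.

Intermediates are shown rounded. The algebra carries exact precision, and a lone final rounding: 4 significant digits.
Sliding speed v = 112.1 mm/s = 0.1121 m/s. Sliding distance L = v·t = 0.1121 m/s × 2717 s = 304.6 m.
Hardness H = 127.7 HV × 9.807 MPa/HV = 1252 MPa = 1.252e+09 Pa.
Pad sides 6.551 mm × 3.372 mm = 0.006551 m × 0.003372 m. Contact area A = 0.006551 m × 0.003372 m = 2.209e-05 m².
Expressed in SI base units: W = 894.1 N, H = 1.252e+09 Pa, K = 2.321e-06.
Archard relation: V = K·W·L/H = 2.321e-06 · 894.1 · 304.6 / 1.252e+09 = 5.047e-10 m³.
Mean wear depth h = V/A = 5.047e-10 / 2.209e-05 = 2.285e-05 m.

value=2.285e-05 m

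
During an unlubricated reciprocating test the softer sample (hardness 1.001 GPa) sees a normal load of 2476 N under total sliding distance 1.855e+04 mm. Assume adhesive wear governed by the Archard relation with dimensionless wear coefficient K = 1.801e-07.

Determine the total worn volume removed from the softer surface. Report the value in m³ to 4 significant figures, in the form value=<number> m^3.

value=8.264e-12 m^3

Each operation runs at exact precision; shown intermediates are rounded; a single final rounding: four significant digits.
Convert: The distance L = 1.855e+04 mm = 18.55 m.
Convert: Hardness H = 1.001 GPa = 1.001e+09 Pa.
Restated in SI base units: W = 2476 N, H = 1.001e+09 Pa, K = 1.801e-07.
The Archard volume V = K·W·L/H = 1.801e-07 · 2476 · 18.55 / 1.001e+09 = 8.264e-12 m³.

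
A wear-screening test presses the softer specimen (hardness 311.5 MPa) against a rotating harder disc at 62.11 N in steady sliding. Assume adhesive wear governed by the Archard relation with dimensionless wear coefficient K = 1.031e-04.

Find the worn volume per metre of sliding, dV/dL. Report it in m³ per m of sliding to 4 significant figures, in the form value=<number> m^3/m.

Every step keeps full float precision; the intermediates are shown rounded. Rounded once at the end, at four significant figures.
Convert: Hardness H = 311.5 MPa = 3.115e+08 Pa.
Restated in SI base units: W = 62.11 N, H = 3.115e+08 Pa, K = 1.031e-04.
Wear rate dV/dL = K·W/H — distance-free: 1.031e-04 · 62.11 / 3.115e+08 = 2.056e-11 m³/m.

value=2.056e-11 m^3/m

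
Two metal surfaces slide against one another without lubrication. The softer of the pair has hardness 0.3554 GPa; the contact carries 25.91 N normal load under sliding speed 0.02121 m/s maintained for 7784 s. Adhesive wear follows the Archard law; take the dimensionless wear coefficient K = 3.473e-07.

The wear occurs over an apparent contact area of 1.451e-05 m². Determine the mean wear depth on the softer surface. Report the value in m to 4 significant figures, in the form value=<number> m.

Intermediates are shown rounded, and all arithmetic maintains full precision; a lone final rounding, at 4 significant digits.
Convert: Total distance L = v·t = 0.02121 m/s × 7784 s = 165.1 m.
Convert: Hardness H = 0.3554 GPa = 3.554e+08 Pa.
Collected in SI base units: W = 25.91 N, H = 3.554e+08 Pa, K = 3.473e-07.
Archard volume V = K·W·L/H = 3.473e-07 · 25.91 · 165.1 / 3.554e+08 = 4.180e-12 m³.
Average depth h = V/A = 4.180e-12 / 1.451e-05 = 2.881e-07 m.

value=2.881e-07 m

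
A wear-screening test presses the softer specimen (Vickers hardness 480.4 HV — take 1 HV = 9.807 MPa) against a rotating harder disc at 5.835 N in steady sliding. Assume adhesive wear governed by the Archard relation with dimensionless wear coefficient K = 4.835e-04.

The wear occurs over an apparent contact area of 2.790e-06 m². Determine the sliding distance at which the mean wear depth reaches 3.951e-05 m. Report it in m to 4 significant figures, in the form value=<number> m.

The computation keeps full float precision — intermediate values appear rounded; a single final rounding, at four significant figures.
Convert: Hardness H = 480.4 HV × 9.807 MPa/HV = 4711 MPa = 4.711e+09 Pa.
Collected in SI base units: W = 5.835 N, H = 4.711e+09 Pa, K = 4.835e-04.
Volume at the limit: V_lim = h_lim·A = 3.951e-05 · 2.790e-06 = 1.102e-10 m³.
Inverting, life L = V_lim·H/(K·W) = 1.102e-10 · 4.711e+09 / (4.835e-04 · 5.835) = 184.1 m.

value=184.1 m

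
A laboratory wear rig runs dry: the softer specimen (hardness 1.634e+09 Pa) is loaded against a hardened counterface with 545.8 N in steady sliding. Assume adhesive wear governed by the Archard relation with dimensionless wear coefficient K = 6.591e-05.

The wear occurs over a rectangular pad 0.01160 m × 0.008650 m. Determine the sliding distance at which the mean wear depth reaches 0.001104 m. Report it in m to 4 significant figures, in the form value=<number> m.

value=5032 m

Quoted intermediates are rounded, and each operation maintains full float precision — rounded once at the end to four significant figures.
Contact area A = 0.01160 m × 0.008650 m = 1.003e-04 m².
Working in SI base units: W = 545.8 N, H = 1.634e+09 Pa, K = 6.591e-05.
Limit volume V_lim = h_lim·A = 0.001104 · 1.003e-04 = 1.108e-07 m³.
Thus life L = V_lim·H/(K·W) = 1.108e-07 · 1.634e+09 / (6.591e-05 · 545.8) = 5032 m.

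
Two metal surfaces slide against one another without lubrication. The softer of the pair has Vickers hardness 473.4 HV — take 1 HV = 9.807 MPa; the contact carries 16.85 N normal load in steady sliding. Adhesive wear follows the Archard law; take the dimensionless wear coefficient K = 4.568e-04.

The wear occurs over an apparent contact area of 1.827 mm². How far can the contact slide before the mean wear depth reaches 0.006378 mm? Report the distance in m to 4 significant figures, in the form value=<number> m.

Intermediates are displayed rounded — all arithmetic keeps full float precision. Rounded just once, at four significant figures.
Convert: Hardness H = 473.4 HV × 9.807 MPa/HV = 4643 MPa = 4.643e+09 Pa.
Convert: Contact area A = 1.827 mm² = 1.827e-06 m².
Convert: Depth limit h_lim = 0.006378 mm = 6.378e-06 m.
In SI base units: W = 16.85 N, H = 4.643e+09 Pa, K = 4.568e-04.
Wearable volume V_lim = h_lim·A = 6.378e-06 · 1.827e-06 = 1.165e-11 m³.
Inverting, life L = V_lim·H/(K·W) = 1.165e-11 · 4.643e+09 / (4.568e-04 · 16.85) = 7.028 m.

value=7.028 m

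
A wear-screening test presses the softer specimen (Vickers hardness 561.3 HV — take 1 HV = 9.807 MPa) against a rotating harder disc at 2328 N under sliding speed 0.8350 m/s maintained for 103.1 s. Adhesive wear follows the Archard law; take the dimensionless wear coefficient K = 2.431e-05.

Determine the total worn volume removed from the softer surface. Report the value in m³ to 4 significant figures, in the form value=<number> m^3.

value=8.851e-10 m^3

All working math keeps exact precision; intermediate values are displayed rounded, and a single final rounding: four significant figures.
Total distance L = v·t = 0.8350 m/s × 103.1 s = 86.09 m.
Hardness H = 561.3 HV × 9.807 MPa/HV = 5505 MPa = 5.505e+09 Pa.
In SI base units: W = 2328 N, H = 5.505e+09 Pa, K = 2.431e-05.
Volume removed: V = K·W·L/H = 2.431e-05 · 2328 · 86.09 / 5.505e+09 = 8.851e-10 m³.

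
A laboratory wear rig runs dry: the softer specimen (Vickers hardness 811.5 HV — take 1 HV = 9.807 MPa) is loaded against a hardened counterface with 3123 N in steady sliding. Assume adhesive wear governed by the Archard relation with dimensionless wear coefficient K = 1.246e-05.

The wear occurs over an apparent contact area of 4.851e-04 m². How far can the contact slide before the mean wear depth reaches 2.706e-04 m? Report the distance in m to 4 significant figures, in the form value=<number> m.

value=2.685e+04 m

The intermediates are printed rounded; the algebra maintains exact precision, and one last rounding: 4 significant digits.
Convert: Hardness H = 811.5 HV × 9.807 MPa/HV = 7958 MPa = 7.958e+09 Pa.
In SI base units, W = 3123 N, H = 7.958e+09 Pa, K = 1.246e-05.
Allowed volume V_lim = h_lim·A = 2.706e-04 · 4.851e-04 = 1.313e-07 m³.
Sliding life L = V_lim·H/(K·W) = 1.313e-07 · 7.958e+09 / (1.246e-05 · 3123) = 2.685e+04 m.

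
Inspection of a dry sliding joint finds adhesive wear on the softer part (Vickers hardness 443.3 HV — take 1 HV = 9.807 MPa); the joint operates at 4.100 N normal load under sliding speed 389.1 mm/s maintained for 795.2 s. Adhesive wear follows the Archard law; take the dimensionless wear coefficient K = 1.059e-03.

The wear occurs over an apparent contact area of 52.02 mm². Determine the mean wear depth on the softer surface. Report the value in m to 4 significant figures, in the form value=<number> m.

value=5.940e-06 m

Printed values are rounded; all working math keeps exact precision. Rounded once at the end to 4 significant digits.
Sliding speed v = 389.1 mm/s = 0.3891 m/s. Path length L = v·t = 0.3891 m/s × 795.2 s = 309.4 m.
Hardness H = 443.3 HV × 9.807 MPa/HV = 4347 MPa = 4.347e+09 Pa.
Contact area A = 52.02 mm² = 5.202e-05 m².
Restated in SI base units: W = 4.100 N, H = 4.347e+09 Pa, K = 1.059e-03.
By Archard's law, V = K·W·L/H = 1.059e-03 · 4.100 · 309.4 / 4.347e+09 = 3.090e-10 m³.
Mean wear depth h = V/A = 3.090e-10 / 5.202e-05 = 5.940e-06 m.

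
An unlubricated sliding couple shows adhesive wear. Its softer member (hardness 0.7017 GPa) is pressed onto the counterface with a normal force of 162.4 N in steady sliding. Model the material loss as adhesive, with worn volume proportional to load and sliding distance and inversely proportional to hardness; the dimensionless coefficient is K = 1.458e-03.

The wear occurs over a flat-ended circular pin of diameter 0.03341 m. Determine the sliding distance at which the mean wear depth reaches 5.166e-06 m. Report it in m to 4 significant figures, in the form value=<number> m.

value=13.42 m

All working math keeps exact precision — intermediates appear rounded — rounded just once to four significant figures.
Convert: Hardness H = 0.7017 GPa = 7.017e+08 Pa.
Convert: Contact area A = π·d²/4 = π·(0.03341 m)²/4 = 8.767e-04 m².
SI base units throughout: W = 162.4 N, H = 7.017e+08 Pa, K = 1.458e-03.
Limit volume V_lim = h_lim·A = 5.166e-06 · 8.767e-04 = 4.529e-09 m³.
Sliding life L = V_lim·H/(K·W) = 4.529e-09 · 7.017e+08 / (1.458e-03 · 162.4) = 13.42 m.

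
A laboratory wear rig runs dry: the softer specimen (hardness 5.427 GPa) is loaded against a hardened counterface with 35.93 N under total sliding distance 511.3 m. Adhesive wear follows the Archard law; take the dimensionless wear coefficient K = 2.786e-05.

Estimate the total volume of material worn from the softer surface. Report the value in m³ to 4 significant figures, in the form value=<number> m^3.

value=9.431e-11 m^3

The algebra keeps full float precision. Quoted intermediates are rounded. Rounded just once, at four significant figures.
Convert: Hardness H = 5.427 GPa = 5.427e+09 Pa.
Collected in SI base units: W = 35.93 N, H = 5.427e+09 Pa, K = 2.786e-05.
By Archard's law, V = K·W·L/H = 2.786e-05 · 35.93 · 511.3 / 5.427e+09 = 9.431e-11 m³.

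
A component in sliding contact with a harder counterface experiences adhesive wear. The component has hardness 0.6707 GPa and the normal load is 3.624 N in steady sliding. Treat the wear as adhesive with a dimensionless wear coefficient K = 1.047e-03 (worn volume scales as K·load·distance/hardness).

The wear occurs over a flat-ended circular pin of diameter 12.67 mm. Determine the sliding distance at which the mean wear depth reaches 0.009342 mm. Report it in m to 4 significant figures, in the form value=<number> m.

value=208.2 m

Displayed values are rounded; all working math maintains full precision; rounded once at the end, at 4 significant figures.
Hardness H = 0.6707 GPa = 6.707e+08 Pa.
Pin diameter d = 12.67 mm = 0.01267 m. Contact area A = π·d²/4 = π·(0.01267 m)²/4 = 1.261e-04 m².
Depth limit h_lim = 0.009342 mm = 9.342e-06 m.
Collected in SI base units: W = 3.624 N, H = 6.707e+08 Pa, K = 1.047e-03.
Wearable volume V_lim = h_lim·A = 9.342e-06 · 1.261e-04 = 1.178e-09 m³.
So the life L = V_lim·H/(K·W) = 1.178e-09 · 6.707e+08 / (1.047e-03 · 3.624) = 208.2 m.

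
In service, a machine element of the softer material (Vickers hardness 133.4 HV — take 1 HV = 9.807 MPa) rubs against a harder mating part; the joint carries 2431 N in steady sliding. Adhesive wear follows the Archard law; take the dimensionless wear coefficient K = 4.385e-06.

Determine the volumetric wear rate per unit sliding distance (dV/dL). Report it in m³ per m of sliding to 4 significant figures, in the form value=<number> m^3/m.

value=8.148e-12 m^3/m

The algebra keeps exact precision. The intermediates are shown rounded. Rounded just once, at 4 significant digits.
Hardness H = 133.4 HV × 9.807 MPa/HV = 1308 MPa = 1.308e+09 Pa.
Expressed in SI base units: W = 2431 N, H = 1.308e+09 Pa, K = 4.385e-06.
Sliding wear rate dV/dL = K·W/H — distance-free: 4.385e-06 · 2431 / 1.308e+09 = 8.148e-12 m³/m.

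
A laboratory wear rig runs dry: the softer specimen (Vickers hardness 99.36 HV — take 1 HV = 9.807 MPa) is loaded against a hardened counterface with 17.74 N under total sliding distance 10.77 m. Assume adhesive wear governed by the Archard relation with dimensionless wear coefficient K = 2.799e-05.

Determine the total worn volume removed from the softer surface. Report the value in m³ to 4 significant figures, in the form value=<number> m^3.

Intermediate values appear rounded. Each operation maintains exact precision. Rounded once at the end to 4 significant digits.
Hardness H = 99.36 HV × 9.807 MPa/HV = 974.4 MPa = 9.744e+08 Pa.
As SI base values: W = 17.74 N, H = 9.744e+08 Pa, K = 2.799e-05.
By Archard's law, V = K·W·L/H = 2.799e-05 · 17.74 · 10.77 / 9.744e+08 = 5.488e-12 m³.

value=5.488e-12 m^3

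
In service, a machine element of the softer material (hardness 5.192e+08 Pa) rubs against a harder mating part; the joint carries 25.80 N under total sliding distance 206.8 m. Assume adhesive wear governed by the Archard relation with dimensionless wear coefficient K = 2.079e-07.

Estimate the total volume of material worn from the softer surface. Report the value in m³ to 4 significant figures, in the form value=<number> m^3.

value=2.136e-12 m^3

Every step holds exact precision — intermediate values are shown rounded; rounded just once, at 4 significant digits.
Restated in SI base units: W = 25.80 N, H = 5.192e+08 Pa, K = 2.079e-07.
By Archard's law, V = K·W·L/H = 2.079e-07 · 25.80 · 206.8 / 5.192e+08 = 2.136e-12 m³.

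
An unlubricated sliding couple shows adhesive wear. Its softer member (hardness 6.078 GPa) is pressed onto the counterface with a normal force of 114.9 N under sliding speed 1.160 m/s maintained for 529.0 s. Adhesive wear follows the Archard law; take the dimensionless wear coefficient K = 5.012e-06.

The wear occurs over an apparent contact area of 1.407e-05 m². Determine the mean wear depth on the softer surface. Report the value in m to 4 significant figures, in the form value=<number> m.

Intermediates are displayed rounded, and the computation keeps full float precision, and rounded just once to four significant digits.
Convert: Total distance L = v·t = 1.160 m/s × 529.0 s = 613.6 m.
Convert: Hardness H = 6.078 GPa = 6.078e+09 Pa.
Working in SI base units: W = 114.9 N, H = 6.078e+09 Pa, K = 5.012e-06.
Apply Archard: V = K·W·L/H = 5.012e-06 · 114.9 · 613.6 / 6.078e+09 = 5.814e-11 m³.
Mean wear depth h = V/A = 5.814e-11 / 1.407e-05 = 4.132e-06 m.

value=4.132e-06 m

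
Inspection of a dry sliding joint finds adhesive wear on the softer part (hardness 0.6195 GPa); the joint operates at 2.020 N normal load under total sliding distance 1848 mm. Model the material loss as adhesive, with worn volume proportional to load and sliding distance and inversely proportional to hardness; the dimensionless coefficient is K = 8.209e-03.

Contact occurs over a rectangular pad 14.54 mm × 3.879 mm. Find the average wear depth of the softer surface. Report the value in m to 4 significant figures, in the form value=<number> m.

value=8.770e-07 m

The computation keeps full float precision, and intermediate values are shown rounded, and a lone final rounding, at 4 significant figures.
Convert: Sliding distance L = 1848 mm = 1.848 m.
Convert: Hardness H = 0.6195 GPa = 6.195e+08 Pa.
Convert: Pad sides 14.54 mm × 3.879 mm = 0.01454 m × 0.003879 m. Contact area A = 0.01454 m × 0.003879 m = 5.640e-05 m².
Working in SI base units: W = 2.020 N, H = 6.195e+08 Pa, K = 8.209e-03.
Archard relation: V = K·W·L/H = 8.209e-03 · 2.020 · 1.848 / 6.195e+08 = 4.947e-11 m³.
Depth of wear h = V/A = 4.947e-11 / 5.640e-05 = 8.770e-07 m.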